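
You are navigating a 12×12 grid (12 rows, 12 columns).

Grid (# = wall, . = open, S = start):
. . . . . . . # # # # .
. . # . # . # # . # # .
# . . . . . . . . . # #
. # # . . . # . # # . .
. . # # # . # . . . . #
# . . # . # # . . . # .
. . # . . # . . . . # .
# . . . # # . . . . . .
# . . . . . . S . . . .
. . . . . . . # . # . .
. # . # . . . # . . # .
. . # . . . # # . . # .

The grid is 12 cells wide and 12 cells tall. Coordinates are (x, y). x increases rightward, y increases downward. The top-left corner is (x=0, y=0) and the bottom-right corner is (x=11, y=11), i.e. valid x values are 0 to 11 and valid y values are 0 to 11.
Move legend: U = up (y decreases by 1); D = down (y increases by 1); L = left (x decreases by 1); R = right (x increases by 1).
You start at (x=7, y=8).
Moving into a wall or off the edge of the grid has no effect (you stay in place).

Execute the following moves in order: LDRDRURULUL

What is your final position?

Start: (x=7, y=8)
  L (left): (x=7, y=8) -> (x=6, y=8)
  D (down): (x=6, y=8) -> (x=6, y=9)
  R (right): blocked, stay at (x=6, y=9)
  D (down): (x=6, y=9) -> (x=6, y=10)
  R (right): blocked, stay at (x=6, y=10)
  U (up): (x=6, y=10) -> (x=6, y=9)
  R (right): blocked, stay at (x=6, y=9)
  U (up): (x=6, y=9) -> (x=6, y=8)
  L (left): (x=6, y=8) -> (x=5, y=8)
  U (up): blocked, stay at (x=5, y=8)
  L (left): (x=5, y=8) -> (x=4, y=8)
Final: (x=4, y=8)

Answer: Final position: (x=4, y=8)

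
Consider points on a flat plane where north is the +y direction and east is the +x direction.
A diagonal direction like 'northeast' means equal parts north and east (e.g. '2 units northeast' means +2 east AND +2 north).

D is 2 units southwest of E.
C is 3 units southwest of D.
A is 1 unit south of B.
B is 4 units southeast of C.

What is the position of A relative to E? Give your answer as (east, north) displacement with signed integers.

Place E at the origin (east=0, north=0).
  D is 2 units southwest of E: delta (east=-2, north=-2); D at (east=-2, north=-2).
  C is 3 units southwest of D: delta (east=-3, north=-3); C at (east=-5, north=-5).
  B is 4 units southeast of C: delta (east=+4, north=-4); B at (east=-1, north=-9).
  A is 1 unit south of B: delta (east=+0, north=-1); A at (east=-1, north=-10).
Therefore A relative to E: (east=-1, north=-10).

Answer: A is at (east=-1, north=-10) relative to E.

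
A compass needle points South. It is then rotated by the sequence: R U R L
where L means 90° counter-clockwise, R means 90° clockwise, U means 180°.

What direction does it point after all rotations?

Start: South
  R (right (90° clockwise)) -> West
  U (U-turn (180°)) -> East
  R (right (90° clockwise)) -> South
  L (left (90° counter-clockwise)) -> East
Final: East

Answer: Final heading: East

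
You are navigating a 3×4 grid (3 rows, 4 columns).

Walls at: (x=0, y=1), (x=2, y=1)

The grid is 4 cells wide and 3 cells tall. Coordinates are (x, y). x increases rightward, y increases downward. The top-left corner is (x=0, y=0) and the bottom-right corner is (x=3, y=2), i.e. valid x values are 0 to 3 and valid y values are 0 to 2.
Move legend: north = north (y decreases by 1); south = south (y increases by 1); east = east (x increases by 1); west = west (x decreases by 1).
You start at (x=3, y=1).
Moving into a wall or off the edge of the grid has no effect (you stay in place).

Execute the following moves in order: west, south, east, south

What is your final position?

Start: (x=3, y=1)
  west (west): blocked, stay at (x=3, y=1)
  south (south): (x=3, y=1) -> (x=3, y=2)
  east (east): blocked, stay at (x=3, y=2)
  south (south): blocked, stay at (x=3, y=2)
Final: (x=3, y=2)

Answer: Final position: (x=3, y=2)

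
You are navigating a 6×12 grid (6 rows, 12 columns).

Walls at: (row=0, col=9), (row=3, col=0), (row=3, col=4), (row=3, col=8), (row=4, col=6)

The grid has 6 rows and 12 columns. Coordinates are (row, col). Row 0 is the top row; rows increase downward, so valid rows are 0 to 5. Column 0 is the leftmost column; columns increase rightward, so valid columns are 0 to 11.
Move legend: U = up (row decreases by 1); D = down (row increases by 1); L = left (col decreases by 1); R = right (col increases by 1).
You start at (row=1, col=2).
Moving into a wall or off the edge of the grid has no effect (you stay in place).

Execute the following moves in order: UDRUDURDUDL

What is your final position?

Start: (row=1, col=2)
  U (up): (row=1, col=2) -> (row=0, col=2)
  D (down): (row=0, col=2) -> (row=1, col=2)
  R (right): (row=1, col=2) -> (row=1, col=3)
  U (up): (row=1, col=3) -> (row=0, col=3)
  D (down): (row=0, col=3) -> (row=1, col=3)
  U (up): (row=1, col=3) -> (row=0, col=3)
  R (right): (row=0, col=3) -> (row=0, col=4)
  D (down): (row=0, col=4) -> (row=1, col=4)
  U (up): (row=1, col=4) -> (row=0, col=4)
  D (down): (row=0, col=4) -> (row=1, col=4)
  L (left): (row=1, col=4) -> (row=1, col=3)
Final: (row=1, col=3)

Answer: Final position: (row=1, col=3)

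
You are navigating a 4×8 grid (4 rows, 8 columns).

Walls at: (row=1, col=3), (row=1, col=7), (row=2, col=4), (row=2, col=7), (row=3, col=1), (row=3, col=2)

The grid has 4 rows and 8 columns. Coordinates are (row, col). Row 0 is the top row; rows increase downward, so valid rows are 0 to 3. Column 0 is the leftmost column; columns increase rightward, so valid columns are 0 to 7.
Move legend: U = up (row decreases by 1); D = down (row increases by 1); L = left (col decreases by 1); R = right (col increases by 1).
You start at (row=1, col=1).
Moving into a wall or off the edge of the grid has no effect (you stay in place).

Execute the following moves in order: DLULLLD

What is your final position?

Start: (row=1, col=1)
  D (down): (row=1, col=1) -> (row=2, col=1)
  L (left): (row=2, col=1) -> (row=2, col=0)
  U (up): (row=2, col=0) -> (row=1, col=0)
  [×3]L (left): blocked, stay at (row=1, col=0)
  D (down): (row=1, col=0) -> (row=2, col=0)
Final: (row=2, col=0)

Answer: Final position: (row=2, col=0)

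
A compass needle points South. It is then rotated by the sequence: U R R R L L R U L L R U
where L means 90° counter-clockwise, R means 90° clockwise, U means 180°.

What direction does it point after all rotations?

Answer: Final heading: East

Derivation:
Start: South
  U (U-turn (180°)) -> North
  R (right (90° clockwise)) -> East
  R (right (90° clockwise)) -> South
  R (right (90° clockwise)) -> West
  L (left (90° counter-clockwise)) -> South
  L (left (90° counter-clockwise)) -> East
  R (right (90° clockwise)) -> South
  U (U-turn (180°)) -> North
  L (left (90° counter-clockwise)) -> West
  L (left (90° counter-clockwise)) -> South
  R (right (90° clockwise)) -> West
  U (U-turn (180°)) -> East
Final: East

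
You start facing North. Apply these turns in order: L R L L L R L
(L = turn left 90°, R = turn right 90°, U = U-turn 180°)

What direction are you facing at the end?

Start: North
  L (left (90° counter-clockwise)) -> West
  R (right (90° clockwise)) -> North
  L (left (90° counter-clockwise)) -> West
  L (left (90° counter-clockwise)) -> South
  L (left (90° counter-clockwise)) -> East
  R (right (90° clockwise)) -> South
  L (left (90° counter-clockwise)) -> East
Final: East

Answer: Final heading: East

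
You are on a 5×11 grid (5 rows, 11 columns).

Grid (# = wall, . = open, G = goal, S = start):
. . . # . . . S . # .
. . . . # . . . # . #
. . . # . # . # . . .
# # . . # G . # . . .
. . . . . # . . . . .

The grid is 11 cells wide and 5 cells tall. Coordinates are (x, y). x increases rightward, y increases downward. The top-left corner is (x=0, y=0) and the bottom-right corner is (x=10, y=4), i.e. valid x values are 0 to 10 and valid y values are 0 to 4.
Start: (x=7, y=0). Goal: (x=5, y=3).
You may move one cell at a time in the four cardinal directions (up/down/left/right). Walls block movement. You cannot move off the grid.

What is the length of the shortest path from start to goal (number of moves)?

Answer: Shortest path length: 5

Derivation:
BFS from (x=7, y=0) until reaching (x=5, y=3):
  Distance 0: (x=7, y=0)
  Distance 1: (x=6, y=0), (x=8, y=0), (x=7, y=1)
  Distance 2: (x=5, y=0), (x=6, y=1)
  Distance 3: (x=4, y=0), (x=5, y=1), (x=6, y=2)
  Distance 4: (x=6, y=3)
  Distance 5: (x=5, y=3), (x=6, y=4)  <- goal reached here
One shortest path (5 moves): (x=7, y=0) -> (x=6, y=0) -> (x=6, y=1) -> (x=6, y=2) -> (x=6, y=3) -> (x=5, y=3)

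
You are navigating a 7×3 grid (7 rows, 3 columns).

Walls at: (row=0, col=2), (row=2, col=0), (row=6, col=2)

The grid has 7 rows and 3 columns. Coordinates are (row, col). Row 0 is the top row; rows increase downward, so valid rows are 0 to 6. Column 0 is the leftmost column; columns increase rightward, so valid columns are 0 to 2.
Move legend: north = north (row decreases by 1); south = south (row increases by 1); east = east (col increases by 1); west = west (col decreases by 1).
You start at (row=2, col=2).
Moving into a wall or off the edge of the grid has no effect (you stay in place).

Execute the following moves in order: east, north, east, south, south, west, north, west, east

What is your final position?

Start: (row=2, col=2)
  east (east): blocked, stay at (row=2, col=2)
  north (north): (row=2, col=2) -> (row=1, col=2)
  east (east): blocked, stay at (row=1, col=2)
  south (south): (row=1, col=2) -> (row=2, col=2)
  south (south): (row=2, col=2) -> (row=3, col=2)
  west (west): (row=3, col=2) -> (row=3, col=1)
  north (north): (row=3, col=1) -> (row=2, col=1)
  west (west): blocked, stay at (row=2, col=1)
  east (east): (row=2, col=1) -> (row=2, col=2)
Final: (row=2, col=2)

Answer: Final position: (row=2, col=2)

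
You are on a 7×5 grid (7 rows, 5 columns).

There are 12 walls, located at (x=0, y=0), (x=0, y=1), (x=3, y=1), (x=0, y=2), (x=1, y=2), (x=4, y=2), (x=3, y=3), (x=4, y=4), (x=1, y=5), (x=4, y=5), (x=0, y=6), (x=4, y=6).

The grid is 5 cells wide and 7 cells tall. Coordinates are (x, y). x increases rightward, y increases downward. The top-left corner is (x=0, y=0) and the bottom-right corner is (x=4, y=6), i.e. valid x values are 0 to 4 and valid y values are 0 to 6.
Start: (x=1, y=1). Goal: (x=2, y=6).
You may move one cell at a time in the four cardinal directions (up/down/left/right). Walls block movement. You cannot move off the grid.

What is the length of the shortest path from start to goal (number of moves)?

Answer: Shortest path length: 6

Derivation:
BFS from (x=1, y=1) until reaching (x=2, y=6):
  Distance 0: (x=1, y=1)
  Distance 1: (x=1, y=0), (x=2, y=1)
  Distance 2: (x=2, y=0), (x=2, y=2)
  Distance 3: (x=3, y=0), (x=3, y=2), (x=2, y=3)
  Distance 4: (x=4, y=0), (x=1, y=3), (x=2, y=4)
  Distance 5: (x=4, y=1), (x=0, y=3), (x=1, y=4), (x=3, y=4), (x=2, y=5)
  Distance 6: (x=0, y=4), (x=3, y=5), (x=2, y=6)  <- goal reached here
One shortest path (6 moves): (x=1, y=1) -> (x=2, y=1) -> (x=2, y=2) -> (x=2, y=3) -> (x=2, y=4) -> (x=2, y=5) -> (x=2, y=6)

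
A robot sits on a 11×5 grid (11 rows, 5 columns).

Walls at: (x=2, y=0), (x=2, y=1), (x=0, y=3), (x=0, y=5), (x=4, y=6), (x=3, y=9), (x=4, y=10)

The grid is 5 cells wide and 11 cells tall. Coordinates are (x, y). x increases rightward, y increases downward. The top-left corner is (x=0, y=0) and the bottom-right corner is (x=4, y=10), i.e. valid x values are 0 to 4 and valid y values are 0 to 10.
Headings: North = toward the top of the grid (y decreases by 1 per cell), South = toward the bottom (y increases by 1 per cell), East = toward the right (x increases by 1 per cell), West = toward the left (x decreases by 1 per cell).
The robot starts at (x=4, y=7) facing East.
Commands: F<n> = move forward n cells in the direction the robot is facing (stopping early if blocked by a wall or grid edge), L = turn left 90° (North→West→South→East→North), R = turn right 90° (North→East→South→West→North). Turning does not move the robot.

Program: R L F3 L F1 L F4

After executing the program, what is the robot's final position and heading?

Start: (x=4, y=7), facing East
  R: turn right, now facing South
  L: turn left, now facing East
  F3: move forward 0/3 (blocked), now at (x=4, y=7)
  L: turn left, now facing North
  F1: move forward 0/1 (blocked), now at (x=4, y=7)
  L: turn left, now facing West
  F4: move forward 4, now at (x=0, y=7)
Final: (x=0, y=7), facing West

Answer: Final position: (x=0, y=7), facing West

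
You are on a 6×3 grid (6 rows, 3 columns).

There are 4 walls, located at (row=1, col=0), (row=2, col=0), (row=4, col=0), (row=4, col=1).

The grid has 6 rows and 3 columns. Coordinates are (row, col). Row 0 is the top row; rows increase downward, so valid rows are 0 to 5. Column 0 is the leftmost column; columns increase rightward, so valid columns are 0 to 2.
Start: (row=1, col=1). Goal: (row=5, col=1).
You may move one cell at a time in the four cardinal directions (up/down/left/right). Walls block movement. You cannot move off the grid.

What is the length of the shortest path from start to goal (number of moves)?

Answer: Shortest path length: 6

Derivation:
BFS from (row=1, col=1) until reaching (row=5, col=1):
  Distance 0: (row=1, col=1)
  Distance 1: (row=0, col=1), (row=1, col=2), (row=2, col=1)
  Distance 2: (row=0, col=0), (row=0, col=2), (row=2, col=2), (row=3, col=1)
  Distance 3: (row=3, col=0), (row=3, col=2)
  Distance 4: (row=4, col=2)
  Distance 5: (row=5, col=2)
  Distance 6: (row=5, col=1)  <- goal reached here
One shortest path (6 moves): (row=1, col=1) -> (row=1, col=2) -> (row=2, col=2) -> (row=3, col=2) -> (row=4, col=2) -> (row=5, col=2) -> (row=5, col=1)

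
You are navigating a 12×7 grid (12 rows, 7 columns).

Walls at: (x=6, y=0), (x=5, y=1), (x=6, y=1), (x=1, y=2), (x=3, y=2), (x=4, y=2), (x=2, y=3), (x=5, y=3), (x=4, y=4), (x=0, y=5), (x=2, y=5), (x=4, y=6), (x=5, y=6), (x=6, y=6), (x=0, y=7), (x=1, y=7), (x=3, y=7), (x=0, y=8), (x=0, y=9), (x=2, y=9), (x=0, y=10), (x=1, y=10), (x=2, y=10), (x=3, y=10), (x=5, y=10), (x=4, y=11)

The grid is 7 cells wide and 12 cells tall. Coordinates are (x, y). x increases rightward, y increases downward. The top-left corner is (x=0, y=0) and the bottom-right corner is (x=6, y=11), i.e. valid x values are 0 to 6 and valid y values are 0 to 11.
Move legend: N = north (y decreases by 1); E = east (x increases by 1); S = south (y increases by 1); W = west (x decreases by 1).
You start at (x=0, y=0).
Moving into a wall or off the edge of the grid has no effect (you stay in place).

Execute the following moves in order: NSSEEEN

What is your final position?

Answer: Final position: (x=0, y=1)

Derivation:
Start: (x=0, y=0)
  N (north): blocked, stay at (x=0, y=0)
  S (south): (x=0, y=0) -> (x=0, y=1)
  S (south): (x=0, y=1) -> (x=0, y=2)
  [×3]E (east): blocked, stay at (x=0, y=2)
  N (north): (x=0, y=2) -> (x=0, y=1)
Final: (x=0, y=1)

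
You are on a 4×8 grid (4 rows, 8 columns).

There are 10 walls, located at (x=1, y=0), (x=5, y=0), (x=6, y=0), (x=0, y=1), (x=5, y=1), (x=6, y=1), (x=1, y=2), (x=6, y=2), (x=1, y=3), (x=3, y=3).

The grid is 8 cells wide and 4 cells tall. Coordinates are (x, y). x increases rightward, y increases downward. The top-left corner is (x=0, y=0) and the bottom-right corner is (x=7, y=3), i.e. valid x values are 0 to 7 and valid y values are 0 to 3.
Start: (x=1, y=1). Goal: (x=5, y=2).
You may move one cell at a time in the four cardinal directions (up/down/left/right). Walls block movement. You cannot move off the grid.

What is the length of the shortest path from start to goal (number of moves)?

BFS from (x=1, y=1) until reaching (x=5, y=2):
  Distance 0: (x=1, y=1)
  Distance 1: (x=2, y=1)
  Distance 2: (x=2, y=0), (x=3, y=1), (x=2, y=2)
  Distance 3: (x=3, y=0), (x=4, y=1), (x=3, y=2), (x=2, y=3)
  Distance 4: (x=4, y=0), (x=4, y=2)
  Distance 5: (x=5, y=2), (x=4, y=3)  <- goal reached here
One shortest path (5 moves): (x=1, y=1) -> (x=2, y=1) -> (x=3, y=1) -> (x=4, y=1) -> (x=4, y=2) -> (x=5, y=2)

Answer: Shortest path length: 5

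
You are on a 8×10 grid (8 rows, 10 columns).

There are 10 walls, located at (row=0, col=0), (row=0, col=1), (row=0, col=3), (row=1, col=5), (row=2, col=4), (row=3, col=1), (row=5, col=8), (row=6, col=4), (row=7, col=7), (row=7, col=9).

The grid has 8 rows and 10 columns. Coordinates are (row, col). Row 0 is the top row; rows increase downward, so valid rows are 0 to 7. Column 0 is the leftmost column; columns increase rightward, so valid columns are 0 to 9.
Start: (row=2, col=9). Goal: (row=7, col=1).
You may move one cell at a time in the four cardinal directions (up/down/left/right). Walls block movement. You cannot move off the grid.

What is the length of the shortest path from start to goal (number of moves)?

BFS from (row=2, col=9) until reaching (row=7, col=1):
  Distance 0: (row=2, col=9)
  Distance 1: (row=1, col=9), (row=2, col=8), (row=3, col=9)
  Distance 2: (row=0, col=9), (row=1, col=8), (row=2, col=7), (row=3, col=8), (row=4, col=9)
  Distance 3: (row=0, col=8), (row=1, col=7), (row=2, col=6), (row=3, col=7), (row=4, col=8), (row=5, col=9)
  Distance 4: (row=0, col=7), (row=1, col=6), (row=2, col=5), (row=3, col=6), (row=4, col=7), (row=6, col=9)
  Distance 5: (row=0, col=6), (row=3, col=5), (row=4, col=6), (row=5, col=7), (row=6, col=8)
  Distance 6: (row=0, col=5), (row=3, col=4), (row=4, col=5), (row=5, col=6), (row=6, col=7), (row=7, col=8)
  Distance 7: (row=0, col=4), (row=3, col=3), (row=4, col=4), (row=5, col=5), (row=6, col=6)
  Distance 8: (row=1, col=4), (row=2, col=3), (row=3, col=2), (row=4, col=3), (row=5, col=4), (row=6, col=5), (row=7, col=6)
  Distance 9: (row=1, col=3), (row=2, col=2), (row=4, col=2), (row=5, col=3), (row=7, col=5)
  Distance 10: (row=1, col=2), (row=2, col=1), (row=4, col=1), (row=5, col=2), (row=6, col=3), (row=7, col=4)
  Distance 11: (row=0, col=2), (row=1, col=1), (row=2, col=0), (row=4, col=0), (row=5, col=1), (row=6, col=2), (row=7, col=3)
  Distance 12: (row=1, col=0), (row=3, col=0), (row=5, col=0), (row=6, col=1), (row=7, col=2)
  Distance 13: (row=6, col=0), (row=7, col=1)  <- goal reached here
One shortest path (13 moves): (row=2, col=9) -> (row=2, col=8) -> (row=2, col=7) -> (row=2, col=6) -> (row=2, col=5) -> (row=3, col=5) -> (row=3, col=4) -> (row=3, col=3) -> (row=3, col=2) -> (row=4, col=2) -> (row=4, col=1) -> (row=5, col=1) -> (row=6, col=1) -> (row=7, col=1)

Answer: Shortest path length: 13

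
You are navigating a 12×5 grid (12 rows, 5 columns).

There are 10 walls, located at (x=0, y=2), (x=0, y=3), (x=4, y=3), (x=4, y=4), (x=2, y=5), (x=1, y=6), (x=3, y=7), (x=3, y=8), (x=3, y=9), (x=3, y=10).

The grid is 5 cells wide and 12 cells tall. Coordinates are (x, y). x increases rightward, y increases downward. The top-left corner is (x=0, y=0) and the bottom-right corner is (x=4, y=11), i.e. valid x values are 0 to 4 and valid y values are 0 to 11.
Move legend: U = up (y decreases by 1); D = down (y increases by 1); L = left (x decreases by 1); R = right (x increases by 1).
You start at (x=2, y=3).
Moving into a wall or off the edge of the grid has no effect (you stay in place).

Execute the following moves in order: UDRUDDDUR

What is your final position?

Answer: Final position: (x=3, y=4)

Derivation:
Start: (x=2, y=3)
  U (up): (x=2, y=3) -> (x=2, y=2)
  D (down): (x=2, y=2) -> (x=2, y=3)
  R (right): (x=2, y=3) -> (x=3, y=3)
  U (up): (x=3, y=3) -> (x=3, y=2)
  D (down): (x=3, y=2) -> (x=3, y=3)
  D (down): (x=3, y=3) -> (x=3, y=4)
  D (down): (x=3, y=4) -> (x=3, y=5)
  U (up): (x=3, y=5) -> (x=3, y=4)
  R (right): blocked, stay at (x=3, y=4)
Final: (x=3, y=4)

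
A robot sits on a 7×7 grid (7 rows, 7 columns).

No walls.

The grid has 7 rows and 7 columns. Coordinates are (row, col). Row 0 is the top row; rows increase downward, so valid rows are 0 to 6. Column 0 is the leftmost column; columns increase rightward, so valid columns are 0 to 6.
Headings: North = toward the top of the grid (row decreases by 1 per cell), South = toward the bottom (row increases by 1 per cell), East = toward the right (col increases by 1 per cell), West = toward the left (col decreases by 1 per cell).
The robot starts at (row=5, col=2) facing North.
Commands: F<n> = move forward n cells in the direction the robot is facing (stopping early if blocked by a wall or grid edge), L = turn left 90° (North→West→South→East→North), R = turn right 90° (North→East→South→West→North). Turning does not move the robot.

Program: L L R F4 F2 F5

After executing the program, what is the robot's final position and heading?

Answer: Final position: (row=5, col=0), facing West

Derivation:
Start: (row=5, col=2), facing North
  L: turn left, now facing West
  L: turn left, now facing South
  R: turn right, now facing West
  F4: move forward 2/4 (blocked), now at (row=5, col=0)
  F2: move forward 0/2 (blocked), now at (row=5, col=0)
  F5: move forward 0/5 (blocked), now at (row=5, col=0)
Final: (row=5, col=0), facing West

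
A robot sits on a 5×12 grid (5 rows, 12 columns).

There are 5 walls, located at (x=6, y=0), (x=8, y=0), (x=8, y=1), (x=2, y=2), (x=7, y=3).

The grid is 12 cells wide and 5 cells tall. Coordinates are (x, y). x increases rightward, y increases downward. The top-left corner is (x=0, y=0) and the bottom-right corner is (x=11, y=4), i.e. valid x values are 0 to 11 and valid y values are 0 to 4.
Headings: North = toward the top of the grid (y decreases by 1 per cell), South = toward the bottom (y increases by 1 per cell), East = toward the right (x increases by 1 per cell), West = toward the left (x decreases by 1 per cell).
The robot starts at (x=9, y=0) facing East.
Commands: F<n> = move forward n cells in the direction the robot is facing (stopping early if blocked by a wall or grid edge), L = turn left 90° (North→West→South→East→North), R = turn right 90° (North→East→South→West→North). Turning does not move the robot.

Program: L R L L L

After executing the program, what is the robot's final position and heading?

Start: (x=9, y=0), facing East
  L: turn left, now facing North
  R: turn right, now facing East
  L: turn left, now facing North
  L: turn left, now facing West
  L: turn left, now facing South
Final: (x=9, y=0), facing South

Answer: Final position: (x=9, y=0), facing South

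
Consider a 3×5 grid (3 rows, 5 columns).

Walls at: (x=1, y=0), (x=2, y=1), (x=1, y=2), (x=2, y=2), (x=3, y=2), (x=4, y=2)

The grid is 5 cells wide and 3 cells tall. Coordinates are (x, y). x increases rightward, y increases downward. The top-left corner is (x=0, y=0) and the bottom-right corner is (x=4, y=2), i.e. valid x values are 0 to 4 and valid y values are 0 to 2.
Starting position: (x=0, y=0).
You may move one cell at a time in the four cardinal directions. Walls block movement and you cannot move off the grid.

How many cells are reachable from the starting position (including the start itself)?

BFS flood-fill from (x=0, y=0):
  Distance 0: (x=0, y=0)
  Distance 1: (x=0, y=1)
  Distance 2: (x=1, y=1), (x=0, y=2)
Total reachable: 4 (grid has 9 open cells total)

Answer: Reachable cells: 4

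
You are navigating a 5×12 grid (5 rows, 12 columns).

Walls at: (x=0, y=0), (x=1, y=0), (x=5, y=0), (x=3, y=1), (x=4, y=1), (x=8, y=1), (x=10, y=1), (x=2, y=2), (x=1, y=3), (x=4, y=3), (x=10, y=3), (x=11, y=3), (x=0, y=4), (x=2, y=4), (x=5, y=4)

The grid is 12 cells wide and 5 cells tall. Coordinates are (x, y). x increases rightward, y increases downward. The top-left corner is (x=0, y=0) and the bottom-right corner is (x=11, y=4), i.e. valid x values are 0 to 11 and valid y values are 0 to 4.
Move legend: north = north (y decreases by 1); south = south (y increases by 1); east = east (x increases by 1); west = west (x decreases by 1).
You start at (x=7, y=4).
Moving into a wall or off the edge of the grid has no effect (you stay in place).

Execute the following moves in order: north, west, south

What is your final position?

Start: (x=7, y=4)
  north (north): (x=7, y=4) -> (x=7, y=3)
  west (west): (x=7, y=3) -> (x=6, y=3)
  south (south): (x=6, y=3) -> (x=6, y=4)
Final: (x=6, y=4)

Answer: Final position: (x=6, y=4)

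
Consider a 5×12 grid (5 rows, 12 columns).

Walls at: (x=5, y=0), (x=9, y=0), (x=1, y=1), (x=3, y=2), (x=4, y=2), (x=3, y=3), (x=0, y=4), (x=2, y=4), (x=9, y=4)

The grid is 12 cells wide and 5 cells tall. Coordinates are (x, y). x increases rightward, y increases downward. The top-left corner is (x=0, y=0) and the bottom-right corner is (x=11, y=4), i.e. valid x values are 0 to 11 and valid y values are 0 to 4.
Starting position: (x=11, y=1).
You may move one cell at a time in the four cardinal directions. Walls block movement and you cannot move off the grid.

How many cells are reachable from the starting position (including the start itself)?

BFS flood-fill from (x=11, y=1):
  Distance 0: (x=11, y=1)
  Distance 1: (x=11, y=0), (x=10, y=1), (x=11, y=2)
  Distance 2: (x=10, y=0), (x=9, y=1), (x=10, y=2), (x=11, y=3)
  Distance 3: (x=8, y=1), (x=9, y=2), (x=10, y=3), (x=11, y=4)
  Distance 4: (x=8, y=0), (x=7, y=1), (x=8, y=2), (x=9, y=3), (x=10, y=4)
  Distance 5: (x=7, y=0), (x=6, y=1), (x=7, y=2), (x=8, y=3)
  Distance 6: (x=6, y=0), (x=5, y=1), (x=6, y=2), (x=7, y=3), (x=8, y=4)
  Distance 7: (x=4, y=1), (x=5, y=2), (x=6, y=3), (x=7, y=4)
  Distance 8: (x=4, y=0), (x=3, y=1), (x=5, y=3), (x=6, y=4)
  Distance 9: (x=3, y=0), (x=2, y=1), (x=4, y=3), (x=5, y=4)
  Distance 10: (x=2, y=0), (x=2, y=2), (x=4, y=4)
  Distance 11: (x=1, y=0), (x=1, y=2), (x=2, y=3), (x=3, y=4)
  Distance 12: (x=0, y=0), (x=0, y=2), (x=1, y=3)
  Distance 13: (x=0, y=1), (x=0, y=3), (x=1, y=4)
Total reachable: 51 (grid has 51 open cells total)

Answer: Reachable cells: 51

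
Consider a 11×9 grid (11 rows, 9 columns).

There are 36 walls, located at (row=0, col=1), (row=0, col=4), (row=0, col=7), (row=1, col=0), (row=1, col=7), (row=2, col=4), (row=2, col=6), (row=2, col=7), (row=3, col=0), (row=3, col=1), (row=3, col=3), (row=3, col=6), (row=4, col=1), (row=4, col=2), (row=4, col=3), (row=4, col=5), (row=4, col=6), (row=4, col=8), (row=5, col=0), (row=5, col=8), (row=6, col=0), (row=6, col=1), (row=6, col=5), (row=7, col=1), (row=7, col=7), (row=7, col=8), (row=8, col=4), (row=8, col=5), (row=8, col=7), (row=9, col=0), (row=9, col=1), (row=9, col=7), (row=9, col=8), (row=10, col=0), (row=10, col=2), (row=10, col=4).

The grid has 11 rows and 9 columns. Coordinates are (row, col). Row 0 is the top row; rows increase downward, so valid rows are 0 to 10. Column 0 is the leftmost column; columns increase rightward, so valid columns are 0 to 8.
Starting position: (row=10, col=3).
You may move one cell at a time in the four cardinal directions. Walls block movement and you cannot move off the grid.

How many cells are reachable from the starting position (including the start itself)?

BFS flood-fill from (row=10, col=3):
  Distance 0: (row=10, col=3)
  Distance 1: (row=9, col=3)
  Distance 2: (row=8, col=3), (row=9, col=2), (row=9, col=4)
  Distance 3: (row=7, col=3), (row=8, col=2), (row=9, col=5)
  Distance 4: (row=6, col=3), (row=7, col=2), (row=7, col=4), (row=8, col=1), (row=9, col=6), (row=10, col=5)
  Distance 5: (row=5, col=3), (row=6, col=2), (row=6, col=4), (row=7, col=5), (row=8, col=0), (row=8, col=6), (row=10, col=6)
  Distance 6: (row=5, col=2), (row=5, col=4), (row=7, col=0), (row=7, col=6), (row=10, col=7)
  Distance 7: (row=4, col=4), (row=5, col=1), (row=5, col=5), (row=6, col=6), (row=10, col=8)
  Distance 8: (row=3, col=4), (row=5, col=6), (row=6, col=7)
  Distance 9: (row=3, col=5), (row=5, col=7), (row=6, col=8)
  Distance 10: (row=2, col=5), (row=4, col=7)
  Distance 11: (row=1, col=5), (row=3, col=7)
  Distance 12: (row=0, col=5), (row=1, col=4), (row=1, col=6), (row=3, col=8)
  Distance 13: (row=0, col=6), (row=1, col=3), (row=2, col=8)
  Distance 14: (row=0, col=3), (row=1, col=2), (row=1, col=8), (row=2, col=3)
  Distance 15: (row=0, col=2), (row=0, col=8), (row=1, col=1), (row=2, col=2)
  Distance 16: (row=2, col=1), (row=3, col=2)
  Distance 17: (row=2, col=0)
Total reachable: 59 (grid has 63 open cells total)

Answer: Reachable cells: 59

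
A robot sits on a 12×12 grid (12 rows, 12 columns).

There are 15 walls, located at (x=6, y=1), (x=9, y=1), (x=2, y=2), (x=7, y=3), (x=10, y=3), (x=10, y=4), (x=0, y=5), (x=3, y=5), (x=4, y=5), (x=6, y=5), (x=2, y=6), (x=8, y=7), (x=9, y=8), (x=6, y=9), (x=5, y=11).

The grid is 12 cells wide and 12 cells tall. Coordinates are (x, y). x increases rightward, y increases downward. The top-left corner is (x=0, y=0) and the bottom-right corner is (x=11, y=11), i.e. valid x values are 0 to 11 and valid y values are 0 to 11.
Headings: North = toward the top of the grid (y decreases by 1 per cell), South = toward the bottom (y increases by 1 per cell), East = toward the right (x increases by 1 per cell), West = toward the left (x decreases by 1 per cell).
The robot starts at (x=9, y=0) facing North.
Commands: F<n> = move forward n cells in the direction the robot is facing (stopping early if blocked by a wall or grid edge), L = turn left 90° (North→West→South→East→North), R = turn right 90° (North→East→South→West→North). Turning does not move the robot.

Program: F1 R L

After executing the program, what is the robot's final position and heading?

Answer: Final position: (x=9, y=0), facing North

Derivation:
Start: (x=9, y=0), facing North
  F1: move forward 0/1 (blocked), now at (x=9, y=0)
  R: turn right, now facing East
  L: turn left, now facing North
Final: (x=9, y=0), facing North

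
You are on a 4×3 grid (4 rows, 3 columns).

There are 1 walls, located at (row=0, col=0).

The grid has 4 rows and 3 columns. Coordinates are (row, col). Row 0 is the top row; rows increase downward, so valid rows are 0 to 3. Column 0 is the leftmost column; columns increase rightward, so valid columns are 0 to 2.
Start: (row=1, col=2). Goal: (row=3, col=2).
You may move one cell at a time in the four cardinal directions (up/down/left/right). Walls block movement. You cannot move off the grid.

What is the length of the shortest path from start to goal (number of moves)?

Answer: Shortest path length: 2

Derivation:
BFS from (row=1, col=2) until reaching (row=3, col=2):
  Distance 0: (row=1, col=2)
  Distance 1: (row=0, col=2), (row=1, col=1), (row=2, col=2)
  Distance 2: (row=0, col=1), (row=1, col=0), (row=2, col=1), (row=3, col=2)  <- goal reached here
One shortest path (2 moves): (row=1, col=2) -> (row=2, col=2) -> (row=3, col=2)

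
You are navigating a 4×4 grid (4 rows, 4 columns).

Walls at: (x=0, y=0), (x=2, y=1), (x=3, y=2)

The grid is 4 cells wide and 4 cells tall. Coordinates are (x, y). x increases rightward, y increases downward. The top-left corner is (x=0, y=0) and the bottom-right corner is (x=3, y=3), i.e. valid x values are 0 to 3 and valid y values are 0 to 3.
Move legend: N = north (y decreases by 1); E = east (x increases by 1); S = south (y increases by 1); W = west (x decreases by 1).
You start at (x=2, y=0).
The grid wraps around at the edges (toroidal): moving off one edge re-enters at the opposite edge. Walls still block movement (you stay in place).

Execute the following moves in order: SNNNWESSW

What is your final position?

Answer: Final position: (x=1, y=0)

Derivation:
Start: (x=2, y=0)
  S (south): blocked, stay at (x=2, y=0)
  N (north): (x=2, y=0) -> (x=2, y=3)
  N (north): (x=2, y=3) -> (x=2, y=2)
  N (north): blocked, stay at (x=2, y=2)
  W (west): (x=2, y=2) -> (x=1, y=2)
  E (east): (x=1, y=2) -> (x=2, y=2)
  S (south): (x=2, y=2) -> (x=2, y=3)
  S (south): (x=2, y=3) -> (x=2, y=0)
  W (west): (x=2, y=0) -> (x=1, y=0)
Final: (x=1, y=0)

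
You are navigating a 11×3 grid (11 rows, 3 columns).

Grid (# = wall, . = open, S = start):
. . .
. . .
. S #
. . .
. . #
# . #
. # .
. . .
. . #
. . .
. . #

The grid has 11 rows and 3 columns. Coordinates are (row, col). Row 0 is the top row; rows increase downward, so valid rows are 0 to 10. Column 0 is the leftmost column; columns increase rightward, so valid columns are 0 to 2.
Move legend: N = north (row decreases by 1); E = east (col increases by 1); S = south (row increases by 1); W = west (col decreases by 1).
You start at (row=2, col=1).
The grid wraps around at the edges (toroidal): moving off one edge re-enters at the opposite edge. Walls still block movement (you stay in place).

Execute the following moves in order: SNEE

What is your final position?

Answer: Final position: (row=2, col=1)

Derivation:
Start: (row=2, col=1)
  S (south): (row=2, col=1) -> (row=3, col=1)
  N (north): (row=3, col=1) -> (row=2, col=1)
  E (east): blocked, stay at (row=2, col=1)
  E (east): blocked, stay at (row=2, col=1)
Final: (row=2, col=1)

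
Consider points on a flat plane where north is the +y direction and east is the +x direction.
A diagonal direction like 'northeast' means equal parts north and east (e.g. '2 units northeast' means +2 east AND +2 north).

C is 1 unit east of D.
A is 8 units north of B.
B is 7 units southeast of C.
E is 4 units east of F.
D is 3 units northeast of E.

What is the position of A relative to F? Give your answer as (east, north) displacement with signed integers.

Answer: A is at (east=15, north=4) relative to F.

Derivation:
Place F at the origin (east=0, north=0).
  E is 4 units east of F: delta (east=+4, north=+0); E at (east=4, north=0).
  D is 3 units northeast of E: delta (east=+3, north=+3); D at (east=7, north=3).
  C is 1 unit east of D: delta (east=+1, north=+0); C at (east=8, north=3).
  B is 7 units southeast of C: delta (east=+7, north=-7); B at (east=15, north=-4).
  A is 8 units north of B: delta (east=+0, north=+8); A at (east=15, north=4).
Therefore A relative to F: (east=15, north=4).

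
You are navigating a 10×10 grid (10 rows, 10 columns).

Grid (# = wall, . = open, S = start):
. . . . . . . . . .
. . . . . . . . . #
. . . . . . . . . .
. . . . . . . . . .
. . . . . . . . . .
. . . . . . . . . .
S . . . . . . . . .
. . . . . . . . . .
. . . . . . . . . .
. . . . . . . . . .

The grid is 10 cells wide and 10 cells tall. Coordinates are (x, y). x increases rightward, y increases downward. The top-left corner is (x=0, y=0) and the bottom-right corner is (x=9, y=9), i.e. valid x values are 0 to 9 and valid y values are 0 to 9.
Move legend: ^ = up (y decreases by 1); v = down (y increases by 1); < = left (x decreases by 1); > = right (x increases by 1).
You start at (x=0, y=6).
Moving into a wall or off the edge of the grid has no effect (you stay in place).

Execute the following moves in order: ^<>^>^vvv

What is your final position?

Start: (x=0, y=6)
  ^ (up): (x=0, y=6) -> (x=0, y=5)
  < (left): blocked, stay at (x=0, y=5)
  > (right): (x=0, y=5) -> (x=1, y=5)
  ^ (up): (x=1, y=5) -> (x=1, y=4)
  > (right): (x=1, y=4) -> (x=2, y=4)
  ^ (up): (x=2, y=4) -> (x=2, y=3)
  v (down): (x=2, y=3) -> (x=2, y=4)
  v (down): (x=2, y=4) -> (x=2, y=5)
  v (down): (x=2, y=5) -> (x=2, y=6)
Final: (x=2, y=6)

Answer: Final position: (x=2, y=6)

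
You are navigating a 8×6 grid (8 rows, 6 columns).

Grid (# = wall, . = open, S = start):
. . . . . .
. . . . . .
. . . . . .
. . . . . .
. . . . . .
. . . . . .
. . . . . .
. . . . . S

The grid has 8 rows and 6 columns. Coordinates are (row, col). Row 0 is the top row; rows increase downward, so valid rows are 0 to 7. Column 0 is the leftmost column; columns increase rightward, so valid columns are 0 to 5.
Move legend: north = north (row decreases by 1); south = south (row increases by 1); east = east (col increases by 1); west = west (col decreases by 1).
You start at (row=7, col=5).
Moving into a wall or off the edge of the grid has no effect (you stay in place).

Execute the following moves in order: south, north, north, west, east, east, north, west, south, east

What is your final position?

Start: (row=7, col=5)
  south (south): blocked, stay at (row=7, col=5)
  north (north): (row=7, col=5) -> (row=6, col=5)
  north (north): (row=6, col=5) -> (row=5, col=5)
  west (west): (row=5, col=5) -> (row=5, col=4)
  east (east): (row=5, col=4) -> (row=5, col=5)
  east (east): blocked, stay at (row=5, col=5)
  north (north): (row=5, col=5) -> (row=4, col=5)
  west (west): (row=4, col=5) -> (row=4, col=4)
  south (south): (row=4, col=4) -> (row=5, col=4)
  east (east): (row=5, col=4) -> (row=5, col=5)
Final: (row=5, col=5)

Answer: Final position: (row=5, col=5)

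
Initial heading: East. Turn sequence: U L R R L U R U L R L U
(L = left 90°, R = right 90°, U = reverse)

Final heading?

Start: East
  U (U-turn (180°)) -> West
  L (left (90° counter-clockwise)) -> South
  R (right (90° clockwise)) -> West
  R (right (90° clockwise)) -> North
  L (left (90° counter-clockwise)) -> West
  U (U-turn (180°)) -> East
  R (right (90° clockwise)) -> South
  U (U-turn (180°)) -> North
  L (left (90° counter-clockwise)) -> West
  R (right (90° clockwise)) -> North
  L (left (90° counter-clockwise)) -> West
  U (U-turn (180°)) -> East
Final: East

Answer: Final heading: East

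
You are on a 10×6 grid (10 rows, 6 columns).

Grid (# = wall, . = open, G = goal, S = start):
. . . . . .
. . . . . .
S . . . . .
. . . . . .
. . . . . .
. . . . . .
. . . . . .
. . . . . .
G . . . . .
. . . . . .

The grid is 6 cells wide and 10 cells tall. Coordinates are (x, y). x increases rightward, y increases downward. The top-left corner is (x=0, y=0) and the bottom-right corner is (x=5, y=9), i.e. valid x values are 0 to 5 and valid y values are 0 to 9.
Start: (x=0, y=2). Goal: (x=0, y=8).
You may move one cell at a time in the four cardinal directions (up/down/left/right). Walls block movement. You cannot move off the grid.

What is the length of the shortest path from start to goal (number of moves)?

Answer: Shortest path length: 6

Derivation:
BFS from (x=0, y=2) until reaching (x=0, y=8):
  Distance 0: (x=0, y=2)
  Distance 1: (x=0, y=1), (x=1, y=2), (x=0, y=3)
  Distance 2: (x=0, y=0), (x=1, y=1), (x=2, y=2), (x=1, y=3), (x=0, y=4)
  Distance 3: (x=1, y=0), (x=2, y=1), (x=3, y=2), (x=2, y=3), (x=1, y=4), (x=0, y=5)
  Distance 4: (x=2, y=0), (x=3, y=1), (x=4, y=2), (x=3, y=3), (x=2, y=4), (x=1, y=5), (x=0, y=6)
  Distance 5: (x=3, y=0), (x=4, y=1), (x=5, y=2), (x=4, y=3), (x=3, y=4), (x=2, y=5), (x=1, y=6), (x=0, y=7)
  Distance 6: (x=4, y=0), (x=5, y=1), (x=5, y=3), (x=4, y=4), (x=3, y=5), (x=2, y=6), (x=1, y=7), (x=0, y=8)  <- goal reached here
One shortest path (6 moves): (x=0, y=2) -> (x=0, y=3) -> (x=0, y=4) -> (x=0, y=5) -> (x=0, y=6) -> (x=0, y=7) -> (x=0, y=8)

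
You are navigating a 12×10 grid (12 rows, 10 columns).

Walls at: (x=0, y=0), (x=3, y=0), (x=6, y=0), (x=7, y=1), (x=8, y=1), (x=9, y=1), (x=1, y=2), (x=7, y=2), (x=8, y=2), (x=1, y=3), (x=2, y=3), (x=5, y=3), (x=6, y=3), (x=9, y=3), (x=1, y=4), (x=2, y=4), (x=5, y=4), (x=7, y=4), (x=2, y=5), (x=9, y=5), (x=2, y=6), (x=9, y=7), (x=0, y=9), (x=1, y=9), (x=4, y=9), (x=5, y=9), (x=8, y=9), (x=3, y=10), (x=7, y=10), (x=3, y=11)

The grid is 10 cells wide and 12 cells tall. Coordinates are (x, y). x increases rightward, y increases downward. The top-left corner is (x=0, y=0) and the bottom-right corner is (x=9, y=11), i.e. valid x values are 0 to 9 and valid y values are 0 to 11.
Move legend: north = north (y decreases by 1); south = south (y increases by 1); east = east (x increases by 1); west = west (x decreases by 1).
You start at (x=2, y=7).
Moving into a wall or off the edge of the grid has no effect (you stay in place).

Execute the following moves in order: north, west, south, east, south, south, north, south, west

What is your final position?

Answer: Final position: (x=1, y=10)

Derivation:
Start: (x=2, y=7)
  north (north): blocked, stay at (x=2, y=7)
  west (west): (x=2, y=7) -> (x=1, y=7)
  south (south): (x=1, y=7) -> (x=1, y=8)
  east (east): (x=1, y=8) -> (x=2, y=8)
  south (south): (x=2, y=8) -> (x=2, y=9)
  south (south): (x=2, y=9) -> (x=2, y=10)
  north (north): (x=2, y=10) -> (x=2, y=9)
  south (south): (x=2, y=9) -> (x=2, y=10)
  west (west): (x=2, y=10) -> (x=1, y=10)
Final: (x=1, y=10)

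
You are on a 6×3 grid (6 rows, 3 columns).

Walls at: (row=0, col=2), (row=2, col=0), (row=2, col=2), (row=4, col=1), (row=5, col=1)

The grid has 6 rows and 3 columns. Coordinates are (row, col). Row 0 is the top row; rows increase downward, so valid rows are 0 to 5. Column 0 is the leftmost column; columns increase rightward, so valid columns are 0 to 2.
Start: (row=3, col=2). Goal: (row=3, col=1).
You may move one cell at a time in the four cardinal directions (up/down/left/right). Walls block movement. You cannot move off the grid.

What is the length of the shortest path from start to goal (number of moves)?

Answer: Shortest path length: 1

Derivation:
BFS from (row=3, col=2) until reaching (row=3, col=1):
  Distance 0: (row=3, col=2)
  Distance 1: (row=3, col=1), (row=4, col=2)  <- goal reached here
One shortest path (1 moves): (row=3, col=2) -> (row=3, col=1)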